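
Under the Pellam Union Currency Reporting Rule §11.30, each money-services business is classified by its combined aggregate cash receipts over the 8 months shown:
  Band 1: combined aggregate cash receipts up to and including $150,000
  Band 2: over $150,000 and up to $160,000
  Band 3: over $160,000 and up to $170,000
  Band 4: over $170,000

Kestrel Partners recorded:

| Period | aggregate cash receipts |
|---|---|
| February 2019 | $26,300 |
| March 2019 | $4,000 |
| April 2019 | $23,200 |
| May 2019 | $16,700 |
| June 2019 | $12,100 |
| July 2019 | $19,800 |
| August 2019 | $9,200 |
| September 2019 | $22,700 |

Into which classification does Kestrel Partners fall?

Combined aggregate cash receipts: $26,300 + $4,000 + $23,200 + $16,700 + $12,100 + $19,800 + $9,200 + $22,700 = $134,000.
$134,000 ≤ $150,000, so Band 1 applies.

Band 1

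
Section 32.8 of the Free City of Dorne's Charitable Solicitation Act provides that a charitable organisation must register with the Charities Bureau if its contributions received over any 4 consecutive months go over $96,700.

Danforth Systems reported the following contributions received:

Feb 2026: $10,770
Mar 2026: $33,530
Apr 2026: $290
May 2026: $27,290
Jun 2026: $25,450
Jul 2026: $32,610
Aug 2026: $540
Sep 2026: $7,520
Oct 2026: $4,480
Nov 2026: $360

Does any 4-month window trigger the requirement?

Feb 2026–May 2026: $10,770 + $33,530 + $290 + $27,290 = $71,880 (under)
Mar 2026–Jun 2026: $33,530 + $290 + $27,290 + $25,450 = $86,560 (under)
Apr 2026–Jul 2026: $290 + $27,290 + $25,450 + $32,610 = $85,640 (under)
May 2026–Aug 2026: $27,290 + $25,450 + $32,610 + $540 = $85,890 (under)
Jun 2026–Sep 2026: $25,450 + $32,610 + $540 + $7,520 = $66,120 (under)
Jul 2026–Oct 2026: $32,610 + $540 + $7,520 + $4,480 = $45,150 (under)
Aug 2026–Nov 2026: $540 + $7,520 + $4,480 + $360 = $12,900 (under)
No window exceeds $96,700.

No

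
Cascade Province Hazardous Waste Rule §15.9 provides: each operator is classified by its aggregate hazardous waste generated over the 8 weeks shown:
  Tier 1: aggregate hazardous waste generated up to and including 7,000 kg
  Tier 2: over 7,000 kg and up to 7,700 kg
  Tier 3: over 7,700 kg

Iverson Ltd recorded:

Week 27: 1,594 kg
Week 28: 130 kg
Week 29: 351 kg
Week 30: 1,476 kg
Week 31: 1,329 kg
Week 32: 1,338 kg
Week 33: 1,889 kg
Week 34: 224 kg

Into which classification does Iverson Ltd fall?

Aggregate hazardous waste generated: 1,594 kg + 130 kg + 351 kg + 1,476 kg + 1,329 kg + 1,338 kg + 1,889 kg + 224 kg = 8,331 kg.
8,331 kg > 7,700 kg, so Tier 3 applies.

Tier 3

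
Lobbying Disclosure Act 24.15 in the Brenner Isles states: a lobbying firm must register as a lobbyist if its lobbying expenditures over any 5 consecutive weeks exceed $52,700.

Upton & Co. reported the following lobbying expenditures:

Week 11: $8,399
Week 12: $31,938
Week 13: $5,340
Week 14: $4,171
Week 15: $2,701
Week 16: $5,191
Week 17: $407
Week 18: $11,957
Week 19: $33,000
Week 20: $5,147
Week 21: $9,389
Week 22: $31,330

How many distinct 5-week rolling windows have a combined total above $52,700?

Week 11–Week 15: $8,399 + $31,938 + $5,340 + $4,171 + $2,701 = $52,549 (under)
Week 12–Week 16: $31,938 + $5,340 + $4,171 + $2,701 + $5,191 = $49,341 (under)
Week 13–Week 17: $5,340 + $4,171 + $2,701 + $5,191 + $407 = $17,810 (under)
Week 14–Week 18: $4,171 + $2,701 + $5,191 + $407 + $11,957 = $24,427 (under)
Week 15–Week 19: $2,701 + $5,191 + $407 + $11,957 + $33,000 = $53,256 (over)
Week 16–Week 20: $5,191 + $407 + $11,957 + $33,000 + $5,147 = $55,702 (over)
Week 17–Week 21: $407 + $11,957 + $33,000 + $5,147 + $9,389 = $59,900 (over)
Week 18–Week 22: $11,957 + $33,000 + $5,147 + $9,389 + $31,330 = $90,823 (over)
4 windows exceed the threshold.

4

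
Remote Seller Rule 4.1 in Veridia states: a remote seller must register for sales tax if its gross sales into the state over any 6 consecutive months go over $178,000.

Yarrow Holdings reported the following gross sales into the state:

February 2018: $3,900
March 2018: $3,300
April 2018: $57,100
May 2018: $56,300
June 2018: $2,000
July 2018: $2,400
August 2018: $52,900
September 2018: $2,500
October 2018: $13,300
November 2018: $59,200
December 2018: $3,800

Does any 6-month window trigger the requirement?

No

February 2018–July 2018: $3,900 + $3,300 + $57,100 + $56,300 + $2,000 + $2,400 = $125,000 (under)
March 2018–August 2018: $3,300 + $57,100 + $56,300 + $2,000 + $2,400 + $52,900 = $174,000 (under)
April 2018–September 2018: $57,100 + $56,300 + $2,000 + $2,400 + $52,900 + $2,500 = $173,200 (under)
May 2018–October 2018: $56,300 + $2,000 + $2,400 + $52,900 + $2,500 + $13,300 = $129,400 (under)
June 2018–November 2018: $2,000 + $2,400 + $52,900 + $2,500 + $13,300 + $59,200 = $132,300 (under)
July 2018–December 2018: $2,400 + $52,900 + $2,500 + $13,300 + $59,200 + $3,800 = $134,100 (under)
No window exceeds $178,000.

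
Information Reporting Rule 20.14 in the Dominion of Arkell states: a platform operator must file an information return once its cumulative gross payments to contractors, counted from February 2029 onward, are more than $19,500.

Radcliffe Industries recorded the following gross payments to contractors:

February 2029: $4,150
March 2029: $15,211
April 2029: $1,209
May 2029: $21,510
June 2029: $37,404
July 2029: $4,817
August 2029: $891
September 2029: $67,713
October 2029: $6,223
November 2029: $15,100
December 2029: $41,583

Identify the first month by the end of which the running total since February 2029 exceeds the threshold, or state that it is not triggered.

April 2029

Through February 2029: $4,150
Through March 2029: $19,361
Through April 2029: $20,570 ← exceeds threshold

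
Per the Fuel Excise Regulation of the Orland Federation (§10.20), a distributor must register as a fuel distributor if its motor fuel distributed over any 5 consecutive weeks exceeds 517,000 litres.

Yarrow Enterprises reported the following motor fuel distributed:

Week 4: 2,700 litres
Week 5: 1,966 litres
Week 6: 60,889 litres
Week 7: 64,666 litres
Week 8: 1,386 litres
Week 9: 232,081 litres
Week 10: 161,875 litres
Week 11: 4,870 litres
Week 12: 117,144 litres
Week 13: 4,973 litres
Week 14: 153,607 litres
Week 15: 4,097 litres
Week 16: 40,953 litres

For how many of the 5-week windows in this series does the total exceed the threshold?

Week 4–Week 8: 2,700 litres + 1,966 litres + 60,889 litres + 64,666 litres + 1,386 litres = 131,607 litres (under)
Week 5–Week 9: 1,966 litres + 60,889 litres + 64,666 litres + 1,386 litres + 232,081 litres = 360,988 litres (under)
Week 6–Week 10: 60,889 litres + 64,666 litres + 1,386 litres + 232,081 litres + 161,875 litres = 520,897 litres (over)
Week 7–Week 11: 64,666 litres + 1,386 litres + 232,081 litres + 161,875 litres + 4,870 litres = 464,878 litres (under)
Week 8–Week 12: 1,386 litres + 232,081 litres + 161,875 litres + 4,870 litres + 117,144 litres = 517,356 litres (over)
Week 9–Week 13: 232,081 litres + 161,875 litres + 4,870 litres + 117,144 litres + 4,973 litres = 520,943 litres (over)
Week 10–Week 14: 161,875 litres + 4,870 litres + 117,144 litres + 4,973 litres + 153,607 litres = 442,469 litres (under)
Week 11–Week 15: 4,870 litres + 117,144 litres + 4,973 litres + 153,607 litres + 4,097 litres = 284,691 litres (under)
Week 12–Week 16: 117,144 litres + 4,973 litres + 153,607 litres + 4,097 litres + 40,953 litres = 320,774 litres (under)
3 windows exceed the threshold.

3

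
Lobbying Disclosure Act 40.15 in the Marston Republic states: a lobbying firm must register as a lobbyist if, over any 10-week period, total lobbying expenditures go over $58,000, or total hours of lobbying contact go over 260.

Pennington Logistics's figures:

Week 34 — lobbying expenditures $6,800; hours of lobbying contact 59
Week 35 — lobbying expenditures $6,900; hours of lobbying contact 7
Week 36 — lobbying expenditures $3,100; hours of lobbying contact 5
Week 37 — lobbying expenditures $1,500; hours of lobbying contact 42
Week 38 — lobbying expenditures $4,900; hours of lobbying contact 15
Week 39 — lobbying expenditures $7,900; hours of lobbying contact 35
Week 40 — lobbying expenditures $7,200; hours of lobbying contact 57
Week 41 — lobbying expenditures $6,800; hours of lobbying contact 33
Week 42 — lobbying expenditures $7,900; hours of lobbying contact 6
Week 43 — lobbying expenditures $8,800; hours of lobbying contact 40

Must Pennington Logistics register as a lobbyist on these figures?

Total lobbying expenditures: $6,800 + $6,900 + $3,100 + $1,500 + $4,900 + $7,900 + $7,200 + $6,800 + $7,900 + $8,800 = $61,800 (> $58,000).
Total hours of lobbying contact: 59 + 7 + 5 + 42 + 15 + 35 + 57 + 33 + 6 + 40 = 299 (> 260).
The test is 'or': at least one threshold is exceeded.

Yes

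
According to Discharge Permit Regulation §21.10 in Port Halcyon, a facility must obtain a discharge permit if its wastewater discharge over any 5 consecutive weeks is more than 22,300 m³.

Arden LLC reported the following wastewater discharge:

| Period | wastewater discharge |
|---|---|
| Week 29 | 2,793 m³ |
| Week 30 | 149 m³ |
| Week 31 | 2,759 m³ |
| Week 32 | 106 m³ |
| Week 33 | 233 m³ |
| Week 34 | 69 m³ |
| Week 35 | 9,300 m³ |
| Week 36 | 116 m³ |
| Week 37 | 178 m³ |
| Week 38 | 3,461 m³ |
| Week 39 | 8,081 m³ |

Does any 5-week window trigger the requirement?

No

Week 29–Week 33: 2,793 m³ + 149 m³ + 2,759 m³ + 106 m³ + 233 m³ = 6,040 m³ (under)
Week 30–Week 34: 149 m³ + 2,759 m³ + 106 m³ + 233 m³ + 69 m³ = 3,316 m³ (under)
Week 31–Week 35: 2,759 m³ + 106 m³ + 233 m³ + 69 m³ + 9,300 m³ = 12,467 m³ (under)
Week 32–Week 36: 106 m³ + 233 m³ + 69 m³ + 9,300 m³ + 116 m³ = 9,824 m³ (under)
Week 33–Week 37: 233 m³ + 69 m³ + 9,300 m³ + 116 m³ + 178 m³ = 9,896 m³ (under)
Week 34–Week 38: 69 m³ + 9,300 m³ + 116 m³ + 178 m³ + 3,461 m³ = 13,124 m³ (under)
Week 35–Week 39: 9,300 m³ + 116 m³ + 178 m³ + 3,461 m³ + 8,081 m³ = 21,136 m³ (under)
No window exceeds 22,300 m³.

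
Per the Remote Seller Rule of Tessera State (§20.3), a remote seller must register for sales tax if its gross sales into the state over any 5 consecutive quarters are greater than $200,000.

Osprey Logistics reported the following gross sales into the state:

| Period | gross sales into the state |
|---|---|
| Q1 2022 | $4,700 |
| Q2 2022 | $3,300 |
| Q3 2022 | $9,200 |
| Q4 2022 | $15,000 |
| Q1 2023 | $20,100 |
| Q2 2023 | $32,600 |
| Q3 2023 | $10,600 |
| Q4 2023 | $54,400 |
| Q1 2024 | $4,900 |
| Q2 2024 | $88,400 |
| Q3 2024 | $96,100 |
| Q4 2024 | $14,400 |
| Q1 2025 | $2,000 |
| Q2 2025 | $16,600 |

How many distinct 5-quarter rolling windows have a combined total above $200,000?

4

Q1 2022–Q1 2023: $4,700 + $3,300 + $9,200 + $15,000 + $20,100 = $52,300 (under)
Q2 2022–Q2 2023: $3,300 + $9,200 + $15,000 + $20,100 + $32,600 = $80,200 (under)
Q3 2022–Q3 2023: $9,200 + $15,000 + $20,100 + $32,600 + $10,600 = $87,500 (under)
Q4 2022–Q4 2023: $15,000 + $20,100 + $32,600 + $10,600 + $54,400 = $132,700 (under)
Q1 2023–Q1 2024: $20,100 + $32,600 + $10,600 + $54,400 + $4,900 = $122,600 (under)
Q2 2023–Q2 2024: $32,600 + $10,600 + $54,400 + $4,900 + $88,400 = $190,900 (under)
Q3 2023–Q3 2024: $10,600 + $54,400 + $4,900 + $88,400 + $96,100 = $254,400 (over)
Q4 2023–Q4 2024: $54,400 + $4,900 + $88,400 + $96,100 + $14,400 = $258,200 (over)
Q1 2024–Q1 2025: $4,900 + $88,400 + $96,100 + $14,400 + $2,000 = $205,800 (over)
Q2 2024–Q2 2025: $88,400 + $96,100 + $14,400 + $2,000 + $16,600 = $217,500 (over)
4 windows exceed the threshold.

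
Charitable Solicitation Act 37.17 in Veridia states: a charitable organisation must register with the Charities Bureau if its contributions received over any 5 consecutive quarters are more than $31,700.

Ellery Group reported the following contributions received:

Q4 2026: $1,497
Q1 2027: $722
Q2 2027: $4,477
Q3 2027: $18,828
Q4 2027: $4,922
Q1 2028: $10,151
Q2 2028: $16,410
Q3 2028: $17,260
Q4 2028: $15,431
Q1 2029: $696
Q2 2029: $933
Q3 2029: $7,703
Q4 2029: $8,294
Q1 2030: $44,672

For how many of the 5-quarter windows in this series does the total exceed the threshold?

Q4 2026–Q4 2027: $1,497 + $722 + $4,477 + $18,828 + $4,922 = $30,446 (under)
Q1 2027–Q1 2028: $722 + $4,477 + $18,828 + $4,922 + $10,151 = $39,100 (over)
Q2 2027–Q2 2028: $4,477 + $18,828 + $4,922 + $10,151 + $16,410 = $54,788 (over)
Q3 2027–Q3 2028: $18,828 + $4,922 + $10,151 + $16,410 + $17,260 = $67,571 (over)
Q4 2027–Q4 2028: $4,922 + $10,151 + $16,410 + $17,260 + $15,431 = $64,174 (over)
Q1 2028–Q1 2029: $10,151 + $16,410 + $17,260 + $15,431 + $696 = $59,948 (over)
Q2 2028–Q2 2029: $16,410 + $17,260 + $15,431 + $696 + $933 = $50,730 (over)
Q3 2028–Q3 2029: $17,260 + $15,431 + $696 + $933 + $7,703 = $42,023 (over)
Q4 2028–Q4 2029: $15,431 + $696 + $933 + $7,703 + $8,294 = $33,057 (over)
Q1 2029–Q1 2030: $696 + $933 + $7,703 + $8,294 + $44,672 = $62,298 (over)
9 windows exceed the threshold.

9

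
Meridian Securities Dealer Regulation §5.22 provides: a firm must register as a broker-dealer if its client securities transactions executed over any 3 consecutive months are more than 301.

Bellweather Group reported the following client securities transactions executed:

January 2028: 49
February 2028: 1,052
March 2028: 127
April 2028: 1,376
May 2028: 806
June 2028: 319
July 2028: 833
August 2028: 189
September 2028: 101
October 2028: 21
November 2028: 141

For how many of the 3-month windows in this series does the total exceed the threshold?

January 2028–March 2028: 49 + 1,052 + 127 = 1,228 (over)
February 2028–April 2028: 1,052 + 127 + 1,376 = 2,555 (over)
March 2028–May 2028: 127 + 1,376 + 806 = 2,309 (over)
April 2028–June 2028: 1,376 + 806 + 319 = 2,501 (over)
May 2028–July 2028: 806 + 319 + 833 = 1,958 (over)
June 2028–August 2028: 319 + 833 + 189 = 1,341 (over)
July 2028–September 2028: 833 + 189 + 101 = 1,123 (over)
August 2028–October 2028: 189 + 101 + 21 = 311 (over)
September 2028–November 2028: 101 + 21 + 141 = 263 (under)
8 windows exceed the threshold.

8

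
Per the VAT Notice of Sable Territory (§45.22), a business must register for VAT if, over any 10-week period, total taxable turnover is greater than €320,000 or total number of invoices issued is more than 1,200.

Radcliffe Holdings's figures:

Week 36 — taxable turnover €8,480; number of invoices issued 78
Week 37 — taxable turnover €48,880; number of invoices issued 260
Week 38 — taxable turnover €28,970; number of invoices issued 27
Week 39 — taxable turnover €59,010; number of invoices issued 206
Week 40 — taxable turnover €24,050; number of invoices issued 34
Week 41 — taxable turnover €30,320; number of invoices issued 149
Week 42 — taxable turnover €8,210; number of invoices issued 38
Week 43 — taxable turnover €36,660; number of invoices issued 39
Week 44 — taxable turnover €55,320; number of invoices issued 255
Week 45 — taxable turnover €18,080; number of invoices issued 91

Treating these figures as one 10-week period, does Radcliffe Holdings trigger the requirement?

No

Total taxable turnover: €8,480 + €48,880 + €28,970 + €59,010 + €24,050 + €30,320 + €8,210 + €36,660 + €55,320 + €18,080 = €317,980 (≤ €320,000).
Total number of invoices issued: 78 + 260 + 27 + 206 + 34 + 149 + 38 + 39 + 255 + 91 = 1,177 (≤ 1,200).
The test is 'or': neither threshold is exceeded.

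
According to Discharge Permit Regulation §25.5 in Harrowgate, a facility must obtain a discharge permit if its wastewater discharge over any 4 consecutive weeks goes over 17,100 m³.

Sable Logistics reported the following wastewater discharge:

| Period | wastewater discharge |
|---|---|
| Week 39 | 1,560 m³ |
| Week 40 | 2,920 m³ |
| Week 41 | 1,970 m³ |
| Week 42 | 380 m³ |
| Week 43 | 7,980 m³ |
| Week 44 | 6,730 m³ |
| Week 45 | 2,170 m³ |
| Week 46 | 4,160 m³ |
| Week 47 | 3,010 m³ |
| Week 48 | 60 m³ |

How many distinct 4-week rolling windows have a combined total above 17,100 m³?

2

Week 39–Week 42: 1,560 m³ + 2,920 m³ + 1,970 m³ + 380 m³ = 6,830 m³ (under)
Week 40–Week 43: 2,920 m³ + 1,970 m³ + 380 m³ + 7,980 m³ = 13,250 m³ (under)
Week 41–Week 44: 1,970 m³ + 380 m³ + 7,980 m³ + 6,730 m³ = 17,060 m³ (under)
Week 42–Week 45: 380 m³ + 7,980 m³ + 6,730 m³ + 2,170 m³ = 17,260 m³ (over)
Week 43–Week 46: 7,980 m³ + 6,730 m³ + 2,170 m³ + 4,160 m³ = 21,040 m³ (over)
Week 44–Week 47: 6,730 m³ + 2,170 m³ + 4,160 m³ + 3,010 m³ = 16,070 m³ (under)
Week 45–Week 48: 2,170 m³ + 4,160 m³ + 3,010 m³ + 60 m³ = 9,400 m³ (under)
2 windows exceed the threshold.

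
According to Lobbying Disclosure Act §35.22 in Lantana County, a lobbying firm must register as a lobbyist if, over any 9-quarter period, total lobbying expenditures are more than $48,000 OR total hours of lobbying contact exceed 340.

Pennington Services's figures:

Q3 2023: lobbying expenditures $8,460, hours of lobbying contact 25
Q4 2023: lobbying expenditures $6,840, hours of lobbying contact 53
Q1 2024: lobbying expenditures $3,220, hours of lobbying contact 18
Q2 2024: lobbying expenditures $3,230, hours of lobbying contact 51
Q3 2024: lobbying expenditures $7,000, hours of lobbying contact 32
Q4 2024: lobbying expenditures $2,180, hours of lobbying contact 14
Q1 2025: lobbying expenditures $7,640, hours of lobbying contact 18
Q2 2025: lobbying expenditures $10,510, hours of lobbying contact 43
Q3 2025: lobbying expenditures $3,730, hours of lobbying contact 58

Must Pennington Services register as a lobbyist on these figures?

Yes

Total lobbying expenditures: $8,460 + $6,840 + $3,220 + $3,230 + $7,000 + $2,180 + $7,640 + $10,510 + $3,730 = $52,810 (> $48,000).
Total hours of lobbying contact: 25 + 53 + 18 + 51 + 32 + 14 + 18 + 43 + 58 = 312 (≤ 340).
The test is 'or': at least one threshold is exceeded.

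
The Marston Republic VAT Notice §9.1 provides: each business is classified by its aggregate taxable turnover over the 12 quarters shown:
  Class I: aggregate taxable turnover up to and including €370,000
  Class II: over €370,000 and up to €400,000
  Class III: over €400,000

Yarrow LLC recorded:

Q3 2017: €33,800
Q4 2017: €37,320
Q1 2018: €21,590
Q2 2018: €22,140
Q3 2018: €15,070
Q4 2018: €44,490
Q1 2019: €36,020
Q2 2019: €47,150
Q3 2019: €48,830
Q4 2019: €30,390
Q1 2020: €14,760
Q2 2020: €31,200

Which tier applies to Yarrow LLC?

Aggregate taxable turnover: €33,800 + €37,320 + €21,590 + €22,140 + €15,070 + €44,490 + €36,020 + €47,150 + €48,830 + €30,390 + €14,760 + €31,200 = €382,760.
€370,000 < €382,760 ≤ €400,000, so Class II applies.

Class II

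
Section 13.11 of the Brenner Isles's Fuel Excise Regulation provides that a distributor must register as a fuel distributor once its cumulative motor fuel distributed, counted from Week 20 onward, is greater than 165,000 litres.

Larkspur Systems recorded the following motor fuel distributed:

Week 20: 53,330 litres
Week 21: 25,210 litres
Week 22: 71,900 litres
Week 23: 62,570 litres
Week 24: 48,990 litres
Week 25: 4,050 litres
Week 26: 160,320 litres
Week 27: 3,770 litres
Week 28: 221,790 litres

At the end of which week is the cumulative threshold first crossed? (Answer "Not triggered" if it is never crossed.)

Week 23

Through Week 20: 53,330 litres
Through Week 21: 78,540 litres
Through Week 22: 150,440 litres
Through Week 23: 213,010 litres ← exceeds threshold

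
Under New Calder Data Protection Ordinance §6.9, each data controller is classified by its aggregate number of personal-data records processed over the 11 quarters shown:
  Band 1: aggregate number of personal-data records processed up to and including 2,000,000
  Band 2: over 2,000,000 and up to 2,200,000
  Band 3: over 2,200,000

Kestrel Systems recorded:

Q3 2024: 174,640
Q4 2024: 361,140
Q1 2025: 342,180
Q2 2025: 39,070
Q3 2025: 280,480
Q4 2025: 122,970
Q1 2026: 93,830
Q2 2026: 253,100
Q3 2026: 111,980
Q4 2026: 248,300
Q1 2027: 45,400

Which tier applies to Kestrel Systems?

Aggregate number of personal-data records processed: 174,640 + 361,140 + 342,180 + 39,070 + 280,480 + 122,970 + 93,830 + 253,100 + 111,980 + 248,300 + 45,400 = 2,073,090.
2,000,000 < 2,073,090 ≤ 2,200,000, so Band 2 applies.

Band 2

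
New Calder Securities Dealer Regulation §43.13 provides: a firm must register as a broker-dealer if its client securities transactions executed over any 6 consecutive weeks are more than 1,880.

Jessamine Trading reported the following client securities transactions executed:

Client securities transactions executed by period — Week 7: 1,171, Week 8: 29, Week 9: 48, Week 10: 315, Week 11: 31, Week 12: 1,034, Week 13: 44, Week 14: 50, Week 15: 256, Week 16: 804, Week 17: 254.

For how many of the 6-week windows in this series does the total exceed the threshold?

Week 7–Week 12: 1,171 + 29 + 48 + 315 + 31 + 1,034 = 2,628 (over)
Week 8–Week 13: 29 + 48 + 315 + 31 + 1,034 + 44 = 1,501 (under)
Week 9–Week 14: 48 + 315 + 31 + 1,034 + 44 + 50 = 1,522 (under)
Week 10–Week 15: 315 + 31 + 1,034 + 44 + 50 + 256 = 1,730 (under)
Week 11–Week 16: 31 + 1,034 + 44 + 50 + 256 + 804 = 2,219 (over)
Week 12–Week 17: 1,034 + 44 + 50 + 256 + 804 + 254 = 2,442 (over)
3 windows exceed the threshold.

3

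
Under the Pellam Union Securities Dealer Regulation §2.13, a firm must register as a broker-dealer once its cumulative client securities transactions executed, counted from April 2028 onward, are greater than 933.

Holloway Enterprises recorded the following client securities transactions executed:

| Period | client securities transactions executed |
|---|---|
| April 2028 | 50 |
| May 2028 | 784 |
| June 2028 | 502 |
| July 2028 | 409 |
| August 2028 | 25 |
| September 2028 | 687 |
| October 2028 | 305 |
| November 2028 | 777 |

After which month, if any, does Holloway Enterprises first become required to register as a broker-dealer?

June 2028

Through April 2028: 50
Through May 2028: 834
Through June 2028: 1,336 ← exceeds threshold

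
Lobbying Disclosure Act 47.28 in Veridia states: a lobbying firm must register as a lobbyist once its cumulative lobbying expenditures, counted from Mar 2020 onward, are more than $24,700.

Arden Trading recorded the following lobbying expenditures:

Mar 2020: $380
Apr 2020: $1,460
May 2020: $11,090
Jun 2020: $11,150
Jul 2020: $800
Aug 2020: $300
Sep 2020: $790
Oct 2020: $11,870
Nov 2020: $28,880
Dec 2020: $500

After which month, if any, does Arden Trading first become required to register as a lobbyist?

Through Mar 2020: $380
Through Apr 2020: $1,840
Through May 2020: $12,930
Through Jun 2020: $24,080
Through Jul 2020: $24,880 ← exceeds threshold

Jul 2020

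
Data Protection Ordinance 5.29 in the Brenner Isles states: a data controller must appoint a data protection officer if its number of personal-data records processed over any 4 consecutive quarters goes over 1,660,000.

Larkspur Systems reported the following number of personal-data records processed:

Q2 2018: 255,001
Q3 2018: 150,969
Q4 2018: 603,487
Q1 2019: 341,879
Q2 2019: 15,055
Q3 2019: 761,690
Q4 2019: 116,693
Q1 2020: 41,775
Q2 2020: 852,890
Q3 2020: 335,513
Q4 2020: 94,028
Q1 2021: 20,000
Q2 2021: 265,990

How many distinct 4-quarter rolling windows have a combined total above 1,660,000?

2

Q2 2018–Q1 2019: 255,001 + 150,969 + 603,487 + 341,879 = 1,351,336 (under)
Q3 2018–Q2 2019: 150,969 + 603,487 + 341,879 + 15,055 = 1,111,390 (under)
Q4 2018–Q3 2019: 603,487 + 341,879 + 15,055 + 761,690 = 1,722,111 (over)
Q1 2019–Q4 2019: 341,879 + 15,055 + 761,690 + 116,693 = 1,235,317 (under)
Q2 2019–Q1 2020: 15,055 + 761,690 + 116,693 + 41,775 = 935,213 (under)
Q3 2019–Q2 2020: 761,690 + 116,693 + 41,775 + 852,890 = 1,773,048 (over)
Q4 2019–Q3 2020: 116,693 + 41,775 + 852,890 + 335,513 = 1,346,871 (under)
Q1 2020–Q4 2020: 41,775 + 852,890 + 335,513 + 94,028 = 1,324,206 (under)
Q2 2020–Q1 2021: 852,890 + 335,513 + 94,028 + 20,000 = 1,302,431 (under)
Q3 2020–Q2 2021: 335,513 + 94,028 + 20,000 + 265,990 = 715,531 (under)
2 windows exceed the threshold.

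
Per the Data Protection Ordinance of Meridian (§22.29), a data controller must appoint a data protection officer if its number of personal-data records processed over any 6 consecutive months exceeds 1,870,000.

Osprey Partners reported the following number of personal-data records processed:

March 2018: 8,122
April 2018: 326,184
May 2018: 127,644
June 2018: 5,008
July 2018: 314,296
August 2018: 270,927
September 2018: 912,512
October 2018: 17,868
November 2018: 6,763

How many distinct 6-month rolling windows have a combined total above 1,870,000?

March 2018–August 2018: 8,122 + 326,184 + 127,644 + 5,008 + 314,296 + 270,927 = 1,052,181 (under)
April 2018–September 2018: 326,184 + 127,644 + 5,008 + 314,296 + 270,927 + 912,512 = 1,956,571 (over)
May 2018–October 2018: 127,644 + 5,008 + 314,296 + 270,927 + 912,512 + 17,868 = 1,648,255 (under)
June 2018–November 2018: 5,008 + 314,296 + 270,927 + 912,512 + 17,868 + 6,763 = 1,527,374 (under)
1 window exceeds the threshold.

1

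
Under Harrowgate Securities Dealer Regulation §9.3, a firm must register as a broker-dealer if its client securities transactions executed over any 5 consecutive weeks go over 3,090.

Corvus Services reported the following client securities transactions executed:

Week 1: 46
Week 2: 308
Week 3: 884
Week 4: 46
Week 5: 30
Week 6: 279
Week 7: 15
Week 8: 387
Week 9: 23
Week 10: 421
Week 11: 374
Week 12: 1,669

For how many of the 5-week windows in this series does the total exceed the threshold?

Week 1–Week 5: 46 + 308 + 884 + 46 + 30 = 1,314 (under)
Week 2–Week 6: 308 + 884 + 46 + 30 + 279 = 1,547 (under)
Week 3–Week 7: 884 + 46 + 30 + 279 + 15 = 1,254 (under)
Week 4–Week 8: 46 + 30 + 279 + 15 + 387 = 757 (under)
Week 5–Week 9: 30 + 279 + 15 + 387 + 23 = 734 (under)
Week 6–Week 10: 279 + 15 + 387 + 23 + 421 = 1,125 (under)
Week 7–Week 11: 15 + 387 + 23 + 421 + 374 = 1,220 (under)
Week 8–Week 12: 387 + 23 + 421 + 374 + 1,669 = 2,874 (under)
0 windows exceed the threshold.

0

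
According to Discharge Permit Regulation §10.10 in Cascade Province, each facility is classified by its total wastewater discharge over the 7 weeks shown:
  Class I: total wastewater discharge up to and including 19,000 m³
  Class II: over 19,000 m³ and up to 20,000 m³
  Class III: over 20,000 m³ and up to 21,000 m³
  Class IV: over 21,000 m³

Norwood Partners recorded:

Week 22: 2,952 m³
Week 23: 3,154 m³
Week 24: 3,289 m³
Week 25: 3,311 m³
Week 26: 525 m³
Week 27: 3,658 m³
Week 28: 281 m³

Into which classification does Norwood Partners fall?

Total wastewater discharge: 2,952 m³ + 3,154 m³ + 3,289 m³ + 3,311 m³ + 525 m³ + 3,658 m³ + 281 m³ = 17,170 m³.
17,170 m³ ≤ 19,000 m³, so Class I applies.

Class I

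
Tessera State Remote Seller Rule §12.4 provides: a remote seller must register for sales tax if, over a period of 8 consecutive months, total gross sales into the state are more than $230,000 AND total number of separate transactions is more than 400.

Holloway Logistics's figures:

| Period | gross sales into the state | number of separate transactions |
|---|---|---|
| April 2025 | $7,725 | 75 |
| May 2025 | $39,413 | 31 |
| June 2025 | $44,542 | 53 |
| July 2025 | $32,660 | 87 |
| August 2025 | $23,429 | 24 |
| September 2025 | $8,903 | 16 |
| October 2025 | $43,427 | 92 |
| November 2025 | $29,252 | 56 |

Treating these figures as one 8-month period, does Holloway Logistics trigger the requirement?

No

Total gross sales into the state: $7,725 + $39,413 + $44,542 + $32,660 + $23,429 + $8,903 + $43,427 + $29,252 = $229,351 (≤ $230,000).
Total number of separate transactions: 75 + 31 + 53 + 87 + 24 + 16 + 92 + 56 = 434 (> 400).
The test is 'and': the rule requires both, and at least one is not exceeded.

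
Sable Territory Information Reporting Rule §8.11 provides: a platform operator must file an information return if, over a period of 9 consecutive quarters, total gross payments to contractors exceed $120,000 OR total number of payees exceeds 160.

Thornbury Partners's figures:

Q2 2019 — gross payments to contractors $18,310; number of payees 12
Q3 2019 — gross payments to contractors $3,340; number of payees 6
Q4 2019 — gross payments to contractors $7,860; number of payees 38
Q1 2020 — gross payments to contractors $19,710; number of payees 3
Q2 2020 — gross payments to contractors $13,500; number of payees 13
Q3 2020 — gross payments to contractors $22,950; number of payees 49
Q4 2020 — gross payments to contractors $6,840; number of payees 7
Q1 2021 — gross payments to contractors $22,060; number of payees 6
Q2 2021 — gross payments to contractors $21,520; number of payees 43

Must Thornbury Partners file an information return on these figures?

Yes

Total gross payments to contractors: $18,310 + $3,340 + $7,860 + $19,710 + $13,500 + $22,950 + $6,840 + $22,060 + $21,520 = $136,090 (> $120,000).
Total number of payees: 12 + 6 + 38 + 3 + 13 + 49 + 7 + 6 + 43 = 177 (> 160).
The test is 'or': at least one threshold is exceeded.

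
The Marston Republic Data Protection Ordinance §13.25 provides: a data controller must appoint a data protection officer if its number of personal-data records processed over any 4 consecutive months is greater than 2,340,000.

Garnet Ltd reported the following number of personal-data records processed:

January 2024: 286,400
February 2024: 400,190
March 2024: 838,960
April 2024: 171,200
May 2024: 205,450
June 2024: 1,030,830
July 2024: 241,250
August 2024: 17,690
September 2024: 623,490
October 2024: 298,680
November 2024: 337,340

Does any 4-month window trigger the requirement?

January 2024–April 2024: 286,400 + 400,190 + 838,960 + 171,200 = 1,696,750 (under)
February 2024–May 2024: 400,190 + 838,960 + 171,200 + 205,450 = 1,615,800 (under)
March 2024–June 2024: 838,960 + 171,200 + 205,450 + 1,030,830 = 2,246,440 (under)
April 2024–July 2024: 171,200 + 205,450 + 1,030,830 + 241,250 = 1,648,730 (under)
May 2024–August 2024: 205,450 + 1,030,830 + 241,250 + 17,690 = 1,495,220 (under)
June 2024–September 2024: 1,030,830 + 241,250 + 17,690 + 623,490 = 1,913,260 (under)
July 2024–October 2024: 241,250 + 17,690 + 623,490 + 298,680 = 1,181,110 (under)
August 2024–November 2024: 17,690 + 623,490 + 298,680 + 337,340 = 1,277,200 (under)
No window exceeds 2,340,000.

No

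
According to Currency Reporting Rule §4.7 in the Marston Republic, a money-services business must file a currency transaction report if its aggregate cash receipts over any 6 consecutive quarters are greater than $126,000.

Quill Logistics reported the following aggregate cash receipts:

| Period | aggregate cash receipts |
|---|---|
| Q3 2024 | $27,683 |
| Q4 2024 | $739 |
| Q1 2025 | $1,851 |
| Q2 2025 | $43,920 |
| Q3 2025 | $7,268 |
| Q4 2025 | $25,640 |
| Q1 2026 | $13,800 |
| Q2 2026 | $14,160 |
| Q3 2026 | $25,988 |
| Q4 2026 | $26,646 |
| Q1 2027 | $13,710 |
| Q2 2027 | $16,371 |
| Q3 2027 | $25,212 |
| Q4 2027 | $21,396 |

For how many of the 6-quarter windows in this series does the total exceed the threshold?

2

Q3 2024–Q4 2025: $27,683 + $739 + $1,851 + $43,920 + $7,268 + $25,640 = $107,101 (under)
Q4 2024–Q1 2026: $739 + $1,851 + $43,920 + $7,268 + $25,640 + $13,800 = $93,218 (under)
Q1 2025–Q2 2026: $1,851 + $43,920 + $7,268 + $25,640 + $13,800 + $14,160 = $106,639 (under)
Q2 2025–Q3 2026: $43,920 + $7,268 + $25,640 + $13,800 + $14,160 + $25,988 = $130,776 (over)
Q3 2025–Q4 2026: $7,268 + $25,640 + $13,800 + $14,160 + $25,988 + $26,646 = $113,502 (under)
Q4 2025–Q1 2027: $25,640 + $13,800 + $14,160 + $25,988 + $26,646 + $13,710 = $119,944 (under)
Q1 2026–Q2 2027: $13,800 + $14,160 + $25,988 + $26,646 + $13,710 + $16,371 = $110,675 (under)
Q2 2026–Q3 2027: $14,160 + $25,988 + $26,646 + $13,710 + $16,371 + $25,212 = $122,087 (under)
Q3 2026–Q4 2027: $25,988 + $26,646 + $13,710 + $16,371 + $25,212 + $21,396 = $129,323 (over)
2 windows exceed the threshold.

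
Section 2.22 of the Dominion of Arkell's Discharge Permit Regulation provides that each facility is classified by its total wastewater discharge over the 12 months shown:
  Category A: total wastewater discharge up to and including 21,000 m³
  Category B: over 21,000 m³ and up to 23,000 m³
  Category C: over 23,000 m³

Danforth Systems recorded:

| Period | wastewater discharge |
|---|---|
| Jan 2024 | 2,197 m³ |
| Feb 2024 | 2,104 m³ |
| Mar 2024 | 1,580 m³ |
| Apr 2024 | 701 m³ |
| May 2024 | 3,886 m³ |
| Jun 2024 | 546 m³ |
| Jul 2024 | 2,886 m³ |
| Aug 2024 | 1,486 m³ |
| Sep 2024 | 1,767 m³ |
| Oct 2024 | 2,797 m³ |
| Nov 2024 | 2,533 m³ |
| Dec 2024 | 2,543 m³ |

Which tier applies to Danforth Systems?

Total wastewater discharge: 2,197 m³ + 2,104 m³ + 1,580 m³ + 701 m³ + 3,886 m³ + 546 m³ + 2,886 m³ + 1,486 m³ + 1,767 m³ + 2,797 m³ + 2,533 m³ + 2,543 m³ = 25,026 m³.
25,026 m³ > 23,000 m³, so Category C applies.

Category C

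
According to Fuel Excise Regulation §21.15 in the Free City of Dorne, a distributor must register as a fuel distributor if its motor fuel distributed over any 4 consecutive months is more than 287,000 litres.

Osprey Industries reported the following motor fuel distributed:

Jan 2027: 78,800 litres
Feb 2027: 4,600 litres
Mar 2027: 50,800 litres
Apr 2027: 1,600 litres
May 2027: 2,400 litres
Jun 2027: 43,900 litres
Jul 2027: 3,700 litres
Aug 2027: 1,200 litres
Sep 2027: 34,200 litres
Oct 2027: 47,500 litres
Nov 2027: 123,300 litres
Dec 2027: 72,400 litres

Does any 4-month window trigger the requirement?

No

Jan 2027–Apr 2027: 78,800 litres + 4,600 litres + 50,800 litres + 1,600 litres = 135,800 litres (under)
Feb 2027–May 2027: 4,600 litres + 50,800 litres + 1,600 litres + 2,400 litres = 59,400 litres (under)
Mar 2027–Jun 2027: 50,800 litres + 1,600 litres + 2,400 litres + 43,900 litres = 98,700 litres (under)
Apr 2027–Jul 2027: 1,600 litres + 2,400 litres + 43,900 litres + 3,700 litres = 51,600 litres (under)
May 2027–Aug 2027: 2,400 litres + 43,900 litres + 3,700 litres + 1,200 litres = 51,200 litres (under)
Jun 2027–Sep 2027: 43,900 litres + 3,700 litres + 1,200 litres + 34,200 litres = 83,000 litres (under)
Jul 2027–Oct 2027: 3,700 litres + 1,200 litres + 34,200 litres + 47,500 litres = 86,600 litres (under)
Aug 2027–Nov 2027: 1,200 litres + 34,200 litres + 47,500 litres + 123,300 litres = 206,200 litres (under)
Sep 2027–Dec 2027: 34,200 litres + 47,500 litres + 123,300 litres + 72,400 litres = 277,400 litres (under)
No window exceeds 287,000 litres.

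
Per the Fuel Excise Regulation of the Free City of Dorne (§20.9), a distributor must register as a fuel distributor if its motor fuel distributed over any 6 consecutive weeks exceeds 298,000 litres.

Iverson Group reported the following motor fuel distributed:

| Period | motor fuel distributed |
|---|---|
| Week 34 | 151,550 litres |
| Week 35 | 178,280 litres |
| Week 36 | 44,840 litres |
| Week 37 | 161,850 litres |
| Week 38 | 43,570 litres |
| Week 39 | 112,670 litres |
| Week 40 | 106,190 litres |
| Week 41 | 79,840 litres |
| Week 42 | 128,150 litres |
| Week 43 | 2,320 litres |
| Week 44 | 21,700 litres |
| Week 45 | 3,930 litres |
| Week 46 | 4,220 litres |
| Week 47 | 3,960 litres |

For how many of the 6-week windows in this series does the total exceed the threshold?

Week 34–Week 39: 151,550 litres + 178,280 litres + 44,840 litres + 161,850 litres + 43,570 litres + 112,670 litres = 692,760 litres (over)
Week 35–Week 40: 178,280 litres + 44,840 litres + 161,850 litres + 43,570 litres + 112,670 litres + 106,190 litres = 647,400 litres (over)
Week 36–Week 41: 44,840 litres + 161,850 litres + 43,570 litres + 112,670 litres + 106,190 litres + 79,840 litres = 548,960 litres (over)
Week 37–Week 42: 161,850 litres + 43,570 litres + 112,670 litres + 106,190 litres + 79,840 litres + 128,150 litres = 632,270 litres (over)
Week 38–Week 43: 43,570 litres + 112,670 litres + 106,190 litres + 79,840 litres + 128,150 litres + 2,320 litres = 472,740 litres (over)
Week 39–Week 44: 112,670 litres + 106,190 litres + 79,840 litres + 128,150 litres + 2,320 litres + 21,700 litres = 450,870 litres (over)
Week 40–Week 45: 106,190 litres + 79,840 litres + 128,150 litres + 2,320 litres + 21,700 litres + 3,930 litres = 342,130 litres (over)
Week 41–Week 46: 79,840 litres + 128,150 litres + 2,320 litres + 21,700 litres + 3,930 litres + 4,220 litres = 240,160 litres (under)
Week 42–Week 47: 128,150 litres + 2,320 litres + 21,700 litres + 3,930 litres + 4,220 litres + 3,960 litres = 164,280 litres (under)
7 windows exceed the threshold.

7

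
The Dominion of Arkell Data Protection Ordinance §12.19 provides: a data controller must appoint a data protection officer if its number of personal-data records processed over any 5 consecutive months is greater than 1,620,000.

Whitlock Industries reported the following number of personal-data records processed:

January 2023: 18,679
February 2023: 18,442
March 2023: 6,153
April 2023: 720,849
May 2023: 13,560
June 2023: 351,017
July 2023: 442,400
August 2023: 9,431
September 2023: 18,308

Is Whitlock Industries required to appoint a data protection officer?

January 2023–May 2023: 18,679 + 18,442 + 6,153 + 720,849 + 13,560 = 777,683 (under)
February 2023–June 2023: 18,442 + 6,153 + 720,849 + 13,560 + 351,017 = 1,110,021 (under)
March 2023–July 2023: 6,153 + 720,849 + 13,560 + 351,017 + 442,400 = 1,533,979 (under)
April 2023–August 2023: 720,849 + 13,560 + 351,017 + 442,400 + 9,431 = 1,537,257 (under)
May 2023–September 2023: 13,560 + 351,017 + 442,400 + 9,431 + 18,308 = 834,716 (under)
No window exceeds 1,620,000.

No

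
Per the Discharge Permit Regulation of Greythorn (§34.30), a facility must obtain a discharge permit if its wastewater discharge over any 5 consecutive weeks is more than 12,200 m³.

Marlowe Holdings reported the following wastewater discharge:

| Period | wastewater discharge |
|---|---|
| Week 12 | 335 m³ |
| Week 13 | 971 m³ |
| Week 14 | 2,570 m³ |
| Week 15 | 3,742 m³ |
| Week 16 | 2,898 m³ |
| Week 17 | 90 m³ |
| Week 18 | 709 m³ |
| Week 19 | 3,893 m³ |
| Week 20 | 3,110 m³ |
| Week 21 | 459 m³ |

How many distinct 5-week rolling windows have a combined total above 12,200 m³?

Week 12–Week 16: 335 m³ + 971 m³ + 2,570 m³ + 3,742 m³ + 2,898 m³ = 10,516 m³ (under)
Week 13–Week 17: 971 m³ + 2,570 m³ + 3,742 m³ + 2,898 m³ + 90 m³ = 10,271 m³ (under)
Week 14–Week 18: 2,570 m³ + 3,742 m³ + 2,898 m³ + 90 m³ + 709 m³ = 10,009 m³ (under)
Week 15–Week 19: 3,742 m³ + 2,898 m³ + 90 m³ + 709 m³ + 3,893 m³ = 11,332 m³ (under)
Week 16–Week 20: 2,898 m³ + 90 m³ + 709 m³ + 3,893 m³ + 3,110 m³ = 10,700 m³ (under)
Week 17–Week 21: 90 m³ + 709 m³ + 3,893 m³ + 3,110 m³ + 459 m³ = 8,261 m³ (under)
0 windows exceed the threshold.

0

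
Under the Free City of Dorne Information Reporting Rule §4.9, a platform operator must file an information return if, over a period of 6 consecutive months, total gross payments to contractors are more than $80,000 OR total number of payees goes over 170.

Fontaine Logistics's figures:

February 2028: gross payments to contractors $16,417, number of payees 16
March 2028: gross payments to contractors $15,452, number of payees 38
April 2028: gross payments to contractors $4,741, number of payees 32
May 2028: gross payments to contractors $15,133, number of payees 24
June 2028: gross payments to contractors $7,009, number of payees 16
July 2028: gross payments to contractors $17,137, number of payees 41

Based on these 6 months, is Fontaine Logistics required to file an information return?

Total gross payments to contractors: $16,417 + $15,452 + $4,741 + $15,133 + $7,009 + $17,137 = $75,889 (≤ $80,000).
Total number of payees: 16 + 38 + 32 + 24 + 16 + 41 = 167 (≤ 170).
The test is 'or': neither threshold is exceeded.

No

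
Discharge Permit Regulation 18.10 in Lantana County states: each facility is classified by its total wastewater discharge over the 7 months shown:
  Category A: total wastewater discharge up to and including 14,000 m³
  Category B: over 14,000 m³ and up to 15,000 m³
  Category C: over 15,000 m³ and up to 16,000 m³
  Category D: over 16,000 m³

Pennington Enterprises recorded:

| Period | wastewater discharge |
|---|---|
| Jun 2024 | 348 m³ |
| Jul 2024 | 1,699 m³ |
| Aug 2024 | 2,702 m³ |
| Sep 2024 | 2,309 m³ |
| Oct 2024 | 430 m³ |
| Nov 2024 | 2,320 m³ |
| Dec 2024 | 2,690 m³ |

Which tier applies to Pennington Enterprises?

Category A

Total wastewater discharge: 348 m³ + 1,699 m³ + 2,702 m³ + 2,309 m³ + 430 m³ + 2,320 m³ + 2,690 m³ = 12,498 m³.
12,498 m³ ≤ 14,000 m³, so Category A applies.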